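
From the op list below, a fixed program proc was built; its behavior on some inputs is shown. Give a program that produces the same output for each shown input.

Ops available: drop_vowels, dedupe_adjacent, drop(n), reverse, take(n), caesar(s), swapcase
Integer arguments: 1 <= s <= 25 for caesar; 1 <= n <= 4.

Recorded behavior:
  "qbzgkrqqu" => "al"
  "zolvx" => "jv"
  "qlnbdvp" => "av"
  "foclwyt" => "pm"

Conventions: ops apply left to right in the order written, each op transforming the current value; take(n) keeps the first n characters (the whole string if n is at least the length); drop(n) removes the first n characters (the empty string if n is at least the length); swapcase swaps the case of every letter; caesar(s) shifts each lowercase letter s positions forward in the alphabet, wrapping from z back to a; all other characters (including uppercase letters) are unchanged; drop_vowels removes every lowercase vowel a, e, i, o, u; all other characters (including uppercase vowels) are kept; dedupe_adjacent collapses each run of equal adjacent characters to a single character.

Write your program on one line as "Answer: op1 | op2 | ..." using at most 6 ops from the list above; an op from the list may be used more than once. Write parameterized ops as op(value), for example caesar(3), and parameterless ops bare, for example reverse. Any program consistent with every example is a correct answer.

dedupe_adjacent | drop_vowels | caesar(9) | caesar(1) | take(2)

Check, running the answer program on each example:
  "qbzgkrqqu" -> "qbzgkrqu" -> "qbzgkrq" -> "zkiptaz" -> "aljquba" -> "al"
  "zolvx" -> "zolvx" -> "zlvx" -> "iueg" -> "jvfh" -> "jv"
  "qlnbdvp" -> "qlnbdvp" -> "qlnbdvp" -> "zuwkmey" -> "avxlnfz" -> "av"
  "foclwyt" -> "foclwyt" -> "fclwyt" -> "olufhc" -> "pmvgid" -> "pm"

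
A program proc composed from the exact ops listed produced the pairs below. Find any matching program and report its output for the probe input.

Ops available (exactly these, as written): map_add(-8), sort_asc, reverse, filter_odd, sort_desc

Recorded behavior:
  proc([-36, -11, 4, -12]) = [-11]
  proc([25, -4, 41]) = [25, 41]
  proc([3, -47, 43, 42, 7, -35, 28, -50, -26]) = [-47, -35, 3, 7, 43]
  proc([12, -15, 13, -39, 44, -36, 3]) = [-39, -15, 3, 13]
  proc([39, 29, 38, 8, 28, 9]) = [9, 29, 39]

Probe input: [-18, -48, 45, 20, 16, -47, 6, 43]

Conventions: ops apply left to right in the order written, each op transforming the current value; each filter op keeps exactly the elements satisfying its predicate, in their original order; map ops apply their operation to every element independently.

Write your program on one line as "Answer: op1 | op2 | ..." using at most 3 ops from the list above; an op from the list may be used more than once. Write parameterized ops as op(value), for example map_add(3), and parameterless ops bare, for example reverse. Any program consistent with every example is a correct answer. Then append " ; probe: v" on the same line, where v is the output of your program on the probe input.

sort_asc | filter_odd ; probe: [-47, 43, 45]

Check, running the answer program on each example:
  [-36, -11, 4, -12] -> [-36, -12, -11, 4] -> [-11]
  [25, -4, 41] -> [-4, 25, 41] -> [25, 41]
  [3, -47, 43, 42, 7, -35, 28, -50, -26] -> [-50, -47, -35, -26, 3, 7, 28, 42, 43] -> [-47, -35, 3, 7, 43]
  [12, -15, 13, -39, 44, -36, 3] -> [-39, -36, -15, 3, 12, 13, 44] -> [-39, -15, 3, 13]
  [39, 29, 38, 8, 28, 9] -> [8, 9, 28, 29, 38, 39] -> [9, 29, 39]
  probe: [-18, -48, 45, 20, 16, -47, 6, 43] -> [-48, -47, -18, 6, 16, 20, 43, 45] -> [-47, 43, 45]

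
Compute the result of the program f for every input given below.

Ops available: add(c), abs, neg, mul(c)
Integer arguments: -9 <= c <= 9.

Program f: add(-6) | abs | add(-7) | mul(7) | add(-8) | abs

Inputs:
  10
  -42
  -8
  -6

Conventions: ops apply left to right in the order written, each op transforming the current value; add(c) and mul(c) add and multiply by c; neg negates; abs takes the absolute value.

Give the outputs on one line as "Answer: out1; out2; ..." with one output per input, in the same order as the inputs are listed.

Execution, op by op:
  10 -> 4 -> 4 -> -3 -> -21 -> -29 -> 29
  -42 -> -48 -> 48 -> 41 -> 287 -> 279 -> 279
  -8 -> -14 -> 14 -> 7 -> 49 -> 41 -> 41
  -6 -> -12 -> 12 -> 5 -> 35 -> 27 -> 27

29; 279; 41; 27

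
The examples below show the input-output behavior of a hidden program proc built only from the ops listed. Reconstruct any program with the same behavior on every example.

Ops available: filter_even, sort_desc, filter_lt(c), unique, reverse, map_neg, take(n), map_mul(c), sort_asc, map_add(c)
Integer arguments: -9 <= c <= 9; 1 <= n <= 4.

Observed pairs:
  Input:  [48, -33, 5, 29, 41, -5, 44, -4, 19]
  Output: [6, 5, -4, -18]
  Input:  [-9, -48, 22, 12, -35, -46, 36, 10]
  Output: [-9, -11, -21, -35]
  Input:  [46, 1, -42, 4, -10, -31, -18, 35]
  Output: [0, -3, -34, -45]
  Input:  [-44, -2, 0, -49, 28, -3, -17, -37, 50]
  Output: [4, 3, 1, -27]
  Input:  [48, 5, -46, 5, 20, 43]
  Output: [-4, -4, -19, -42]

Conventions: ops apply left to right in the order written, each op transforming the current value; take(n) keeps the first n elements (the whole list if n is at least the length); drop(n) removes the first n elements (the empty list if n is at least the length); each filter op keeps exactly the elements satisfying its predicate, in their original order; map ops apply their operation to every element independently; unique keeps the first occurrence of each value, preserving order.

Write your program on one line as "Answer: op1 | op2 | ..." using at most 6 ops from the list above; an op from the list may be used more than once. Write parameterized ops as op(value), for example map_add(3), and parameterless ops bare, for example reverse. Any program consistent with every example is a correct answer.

map_neg | filter_lt(8) | reverse | map_add(1) | sort_desc | take(4)

Check, running the answer program on each example:
  [48, -33, 5, 29, 41, -5, 44, -4, 19] -> [-48, 33, -5, -29, -41, 5, -44, 4, -19] -> [-48, -5, -29, -41, 5, -44, 4, -19] -> [-19, 4, -44, 5, -41, -29, -5, -48] -> [-18, 5, -43, 6, -40, -28, -4, -47] -> [6, 5, -4, -18, -28, -40, -43, -47] -> [6, 5, -4, -18]
  [-9, -48, 22, 12, -35, -46, 36, 10] -> [9, 48, -22, -12, 35, 46, -36, -10] -> [-22, -12, -36, -10] -> [-10, -36, -12, -22] -> [-9, -35, -11, -21] -> [-9, -11, -21, -35] -> [-9, -11, -21, -35]
  [46, 1, -42, 4, -10, -31, -18, 35] -> [-46, -1, 42, -4, 10, 31, 18, -35] -> [-46, -1, -4, -35] -> [-35, -4, -1, -46] -> [-34, -3, 0, -45] -> [0, -3, -34, -45] -> [0, -3, -34, -45]
  [-44, -2, 0, -49, 28, -3, -17, -37, 50] -> [44, 2, 0, 49, -28, 3, 17, 37, -50] -> [2, 0, -28, 3, -50] -> [-50, 3, -28, 0, 2] -> [-49, 4, -27, 1, 3] -> [4, 3, 1, -27, -49] -> [4, 3, 1, -27]
  [48, 5, -46, 5, 20, 43] -> [-48, -5, 46, -5, -20, -43] -> [-48, -5, -5, -20, -43] -> [-43, -20, -5, -5, -48] -> [-42, -19, -4, -4, -47] -> [-4, -4, -19, -42, -47] -> [-4, -4, -19, -42]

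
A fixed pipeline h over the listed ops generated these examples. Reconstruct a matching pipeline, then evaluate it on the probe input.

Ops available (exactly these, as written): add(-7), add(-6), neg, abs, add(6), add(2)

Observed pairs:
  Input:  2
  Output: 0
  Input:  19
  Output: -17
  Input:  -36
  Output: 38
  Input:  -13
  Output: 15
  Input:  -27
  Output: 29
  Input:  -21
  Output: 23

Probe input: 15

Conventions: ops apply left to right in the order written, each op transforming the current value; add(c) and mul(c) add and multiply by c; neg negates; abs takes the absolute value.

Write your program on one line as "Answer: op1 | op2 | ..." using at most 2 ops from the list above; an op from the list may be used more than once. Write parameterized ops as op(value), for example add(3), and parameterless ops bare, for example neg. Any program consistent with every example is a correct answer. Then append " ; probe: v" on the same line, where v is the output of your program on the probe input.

neg | add(2) ; probe: -13

Check, running the answer program on each example:
  2 -> -2 -> 0
  19 -> -19 -> -17
  -36 -> 36 -> 38
  -13 -> 13 -> 15
  -27 -> 27 -> 29
  -21 -> 21 -> 23
  probe: 15 -> -15 -> -13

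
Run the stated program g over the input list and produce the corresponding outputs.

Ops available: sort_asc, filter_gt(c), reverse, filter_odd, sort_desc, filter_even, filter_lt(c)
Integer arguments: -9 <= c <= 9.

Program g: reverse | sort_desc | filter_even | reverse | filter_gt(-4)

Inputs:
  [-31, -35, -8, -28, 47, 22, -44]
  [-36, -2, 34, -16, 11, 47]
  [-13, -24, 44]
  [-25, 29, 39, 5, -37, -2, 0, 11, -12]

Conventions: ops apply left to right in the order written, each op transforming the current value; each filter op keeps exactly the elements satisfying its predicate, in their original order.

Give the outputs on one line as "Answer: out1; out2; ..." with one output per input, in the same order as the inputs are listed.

Execution, op by op:
  [-31, -35, -8, -28, 47, 22, -44] -> [-44, 22, 47, -28, -8, -35, -31] -> [47, 22, -8, -28, -31, -35, -44] -> [22, -8, -28, -44] -> [-44, -28, -8, 22] -> [22]
  [-36, -2, 34, -16, 11, 47] -> [47, 11, -16, 34, -2, -36] -> [47, 34, 11, -2, -16, -36] -> [34, -2, -16, -36] -> [-36, -16, -2, 34] -> [-2, 34]
  [-13, -24, 44] -> [44, -24, -13] -> [44, -13, -24] -> [44, -24] -> [-24, 44] -> [44]
  [-25, 29, 39, 5, -37, -2, 0, 11, -12] -> [-12, 11, 0, -2, -37, 5, 39, 29, -25] -> [39, 29, 11, 5, 0, -2, -12, -25, -37] -> [0, -2, -12] -> [-12, -2, 0] -> [-2, 0]

[22]; [-2, 34]; [44]; [-2, 0]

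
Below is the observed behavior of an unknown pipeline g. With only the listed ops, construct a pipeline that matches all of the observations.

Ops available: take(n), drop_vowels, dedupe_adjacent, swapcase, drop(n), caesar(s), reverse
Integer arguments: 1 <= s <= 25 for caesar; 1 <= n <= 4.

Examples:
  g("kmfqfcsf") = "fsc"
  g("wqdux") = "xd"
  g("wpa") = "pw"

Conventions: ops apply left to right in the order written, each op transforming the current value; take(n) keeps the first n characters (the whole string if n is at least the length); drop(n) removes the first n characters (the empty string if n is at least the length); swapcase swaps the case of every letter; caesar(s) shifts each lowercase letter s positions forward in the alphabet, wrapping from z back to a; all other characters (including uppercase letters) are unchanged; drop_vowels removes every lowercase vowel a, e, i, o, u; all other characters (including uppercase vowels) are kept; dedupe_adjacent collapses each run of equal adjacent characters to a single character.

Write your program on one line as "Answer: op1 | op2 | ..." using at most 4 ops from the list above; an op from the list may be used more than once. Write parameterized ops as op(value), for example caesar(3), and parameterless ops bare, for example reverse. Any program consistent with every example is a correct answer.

reverse | take(3) | drop_vowels

Check, running the answer program on each example:
  "kmfqfcsf" -> "fscfqfmk" -> "fsc" -> "fsc"
  "wqdux" -> "xudqw" -> "xud" -> "xd"
  "wpa" -> "apw" -> "apw" -> "pw"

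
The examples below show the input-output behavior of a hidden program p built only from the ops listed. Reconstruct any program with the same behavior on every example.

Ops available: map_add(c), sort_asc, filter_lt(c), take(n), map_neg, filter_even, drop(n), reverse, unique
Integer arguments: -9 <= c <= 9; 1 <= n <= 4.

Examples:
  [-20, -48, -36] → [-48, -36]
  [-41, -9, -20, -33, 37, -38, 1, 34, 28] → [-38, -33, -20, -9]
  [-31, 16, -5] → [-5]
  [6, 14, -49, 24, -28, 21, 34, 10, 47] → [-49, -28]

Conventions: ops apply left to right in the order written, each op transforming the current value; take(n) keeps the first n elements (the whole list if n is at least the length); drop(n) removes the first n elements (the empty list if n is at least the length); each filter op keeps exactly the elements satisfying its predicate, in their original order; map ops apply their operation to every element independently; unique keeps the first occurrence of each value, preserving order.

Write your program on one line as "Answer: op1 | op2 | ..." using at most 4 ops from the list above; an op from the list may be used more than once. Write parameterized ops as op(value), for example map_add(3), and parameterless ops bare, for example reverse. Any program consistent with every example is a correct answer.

drop(1) | sort_asc | take(4) | filter_lt(6)

Check, running the answer program on each example:
  [-20, -48, -36] -> [-48, -36] -> [-48, -36] -> [-48, -36] -> [-48, -36]
  [-41, -9, -20, -33, 37, -38, 1, 34, 28] -> [-9, -20, -33, 37, -38, 1, 34, 28] -> [-38, -33, -20, -9, 1, 28, 34, 37] -> [-38, -33, -20, -9] -> [-38, -33, -20, -9]
  [-31, 16, -5] -> [16, -5] -> [-5, 16] -> [-5, 16] -> [-5]
  [6, 14, -49, 24, -28, 21, 34, 10, 47] -> [14, -49, 24, -28, 21, 34, 10, 47] -> [-49, -28, 10, 14, 21, 24, 34, 47] -> [-49, -28, 10, 14] -> [-49, -28]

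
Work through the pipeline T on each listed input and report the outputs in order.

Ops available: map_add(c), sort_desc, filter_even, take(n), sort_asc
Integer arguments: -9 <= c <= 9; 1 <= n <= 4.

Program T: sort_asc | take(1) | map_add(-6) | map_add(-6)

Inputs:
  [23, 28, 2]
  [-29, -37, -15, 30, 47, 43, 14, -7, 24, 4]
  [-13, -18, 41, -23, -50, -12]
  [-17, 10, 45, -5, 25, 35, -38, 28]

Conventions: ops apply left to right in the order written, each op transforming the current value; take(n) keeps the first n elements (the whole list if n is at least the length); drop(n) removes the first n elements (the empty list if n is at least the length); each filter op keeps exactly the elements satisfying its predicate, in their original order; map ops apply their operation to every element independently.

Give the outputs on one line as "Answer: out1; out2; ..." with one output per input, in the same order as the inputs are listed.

[-10]; [-49]; [-62]; [-50]

Execution, op by op:
  [23, 28, 2] -> [2, 23, 28] -> [2] -> [-4] -> [-10]
  [-29, -37, -15, 30, 47, 43, 14, -7, 24, 4] -> [-37, -29, -15, -7, 4, 14, 24, 30, 43, 47] -> [-37] -> [-43] -> [-49]
  [-13, -18, 41, -23, -50, -12] -> [-50, -23, -18, -13, -12, 41] -> [-50] -> [-56] -> [-62]
  [-17, 10, 45, -5, 25, 35, -38, 28] -> [-38, -17, -5, 10, 25, 28, 35, 45] -> [-38] -> [-44] -> [-50]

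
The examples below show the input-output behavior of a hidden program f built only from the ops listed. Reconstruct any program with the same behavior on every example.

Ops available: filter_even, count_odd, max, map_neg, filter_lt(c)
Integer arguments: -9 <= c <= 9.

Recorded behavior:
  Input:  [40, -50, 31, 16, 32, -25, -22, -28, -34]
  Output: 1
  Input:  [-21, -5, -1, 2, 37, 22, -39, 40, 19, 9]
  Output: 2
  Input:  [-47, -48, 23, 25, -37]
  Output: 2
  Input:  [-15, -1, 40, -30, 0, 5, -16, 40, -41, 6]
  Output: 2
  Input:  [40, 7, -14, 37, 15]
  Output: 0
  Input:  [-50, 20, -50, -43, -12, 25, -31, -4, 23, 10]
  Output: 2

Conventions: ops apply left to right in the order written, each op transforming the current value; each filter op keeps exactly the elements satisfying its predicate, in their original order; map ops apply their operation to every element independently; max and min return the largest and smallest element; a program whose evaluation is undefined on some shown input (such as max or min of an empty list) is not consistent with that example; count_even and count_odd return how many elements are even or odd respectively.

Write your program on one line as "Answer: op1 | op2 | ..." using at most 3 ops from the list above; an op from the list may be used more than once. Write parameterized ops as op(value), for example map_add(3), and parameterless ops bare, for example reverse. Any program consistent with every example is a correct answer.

filter_lt(7) | filter_lt(-9) | count_odd

Check, running the answer program on each example:
  [40, -50, 31, 16, 32, -25, -22, -28, -34] -> [-50, -25, -22, -28, -34] -> [-50, -25, -22, -28, -34] -> 1
  [-21, -5, -1, 2, 37, 22, -39, 40, 19, 9] -> [-21, -5, -1, 2, -39] -> [-21, -39] -> 2
  [-47, -48, 23, 25, -37] -> [-47, -48, -37] -> [-47, -48, -37] -> 2
  [-15, -1, 40, -30, 0, 5, -16, 40, -41, 6] -> [-15, -1, -30, 0, 5, -16, -41, 6] -> [-15, -30, -16, -41] -> 2
  [40, 7, -14, 37, 15] -> [-14] -> [-14] -> 0
  [-50, 20, -50, -43, -12, 25, -31, -4, 23, 10] -> [-50, -50, -43, -12, -31, -4] -> [-50, -50, -43, -12, -31] -> 2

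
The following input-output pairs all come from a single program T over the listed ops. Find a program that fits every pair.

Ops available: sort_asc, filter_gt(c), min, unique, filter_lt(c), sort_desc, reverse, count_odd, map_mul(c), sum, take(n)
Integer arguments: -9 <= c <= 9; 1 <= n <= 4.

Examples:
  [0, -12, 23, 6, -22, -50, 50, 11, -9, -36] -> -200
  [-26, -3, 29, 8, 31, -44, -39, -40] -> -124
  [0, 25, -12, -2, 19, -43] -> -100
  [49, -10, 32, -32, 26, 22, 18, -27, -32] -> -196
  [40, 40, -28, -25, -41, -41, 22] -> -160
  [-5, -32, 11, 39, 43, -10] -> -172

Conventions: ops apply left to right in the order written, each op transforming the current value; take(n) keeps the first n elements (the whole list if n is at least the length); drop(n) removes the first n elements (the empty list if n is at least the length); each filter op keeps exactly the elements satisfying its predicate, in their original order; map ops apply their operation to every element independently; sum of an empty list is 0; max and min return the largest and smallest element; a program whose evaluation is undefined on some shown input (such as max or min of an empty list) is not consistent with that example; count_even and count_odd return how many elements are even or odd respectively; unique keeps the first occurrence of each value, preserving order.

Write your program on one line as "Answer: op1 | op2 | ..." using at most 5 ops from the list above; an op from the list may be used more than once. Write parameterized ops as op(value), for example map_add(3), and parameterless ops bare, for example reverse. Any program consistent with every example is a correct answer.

map_mul(-4) | unique | filter_lt(1) | min

Check, running the answer program on each example:
  [0, -12, 23, 6, -22, -50, 50, 11, -9, -36] -> [0, 48, -92, -24, 88, 200, -200, -44, 36, 144] -> [0, 48, -92, -24, 88, 200, -200, -44, 36, 144] -> [0, -92, -24, -200, -44] -> -200
  [-26, -3, 29, 8, 31, -44, -39, -40] -> [104, 12, -116, -32, -124, 176, 156, 160] -> [104, 12, -116, -32, -124, 176, 156, 160] -> [-116, -32, -124] -> -124
  [0, 25, -12, -2, 19, -43] -> [0, -100, 48, 8, -76, 172] -> [0, -100, 48, 8, -76, 172] -> [0, -100, -76] -> -100
  [49, -10, 32, -32, 26, 22, 18, -27, -32] -> [-196, 40, -128, 128, -104, -88, -72, 108, 128] -> [-196, 40, -128, 128, -104, -88, -72, 108] -> [-196, -128, -104, -88, -72] -> -196
  [40, 40, -28, -25, -41, -41, 22] -> [-160, -160, 112, 100, 164, 164, -88] -> [-160, 112, 100, 164, -88] -> [-160, -88] -> -160
  [-5, -32, 11, 39, 43, -10] -> [20, 128, -44, -156, -172, 40] -> [20, 128, -44, -156, -172, 40] -> [-44, -156, -172] -> -172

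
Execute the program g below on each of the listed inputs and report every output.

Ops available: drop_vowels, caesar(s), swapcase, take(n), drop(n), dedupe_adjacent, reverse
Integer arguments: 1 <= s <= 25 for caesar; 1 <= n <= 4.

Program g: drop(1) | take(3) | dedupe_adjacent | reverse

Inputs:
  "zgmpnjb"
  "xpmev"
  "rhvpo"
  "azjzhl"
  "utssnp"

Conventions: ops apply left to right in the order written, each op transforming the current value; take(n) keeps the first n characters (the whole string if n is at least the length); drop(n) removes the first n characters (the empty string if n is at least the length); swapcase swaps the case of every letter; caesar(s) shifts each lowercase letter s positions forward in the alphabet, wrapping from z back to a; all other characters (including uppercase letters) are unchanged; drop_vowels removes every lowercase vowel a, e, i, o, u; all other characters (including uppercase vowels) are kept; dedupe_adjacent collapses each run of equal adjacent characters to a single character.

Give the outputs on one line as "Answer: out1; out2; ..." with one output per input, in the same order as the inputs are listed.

Execution, op by op:
  "zgmpnjb" -> "gmpnjb" -> "gmp" -> "gmp" -> "pmg"
  "xpmev" -> "pmev" -> "pme" -> "pme" -> "emp"
  "rhvpo" -> "hvpo" -> "hvp" -> "hvp" -> "pvh"
  "azjzhl" -> "zjzhl" -> "zjz" -> "zjz" -> "zjz"
  "utssnp" -> "tssnp" -> "tss" -> "ts" -> "st"

"pmg"; "emp"; "pvh"; "zjz"; "st"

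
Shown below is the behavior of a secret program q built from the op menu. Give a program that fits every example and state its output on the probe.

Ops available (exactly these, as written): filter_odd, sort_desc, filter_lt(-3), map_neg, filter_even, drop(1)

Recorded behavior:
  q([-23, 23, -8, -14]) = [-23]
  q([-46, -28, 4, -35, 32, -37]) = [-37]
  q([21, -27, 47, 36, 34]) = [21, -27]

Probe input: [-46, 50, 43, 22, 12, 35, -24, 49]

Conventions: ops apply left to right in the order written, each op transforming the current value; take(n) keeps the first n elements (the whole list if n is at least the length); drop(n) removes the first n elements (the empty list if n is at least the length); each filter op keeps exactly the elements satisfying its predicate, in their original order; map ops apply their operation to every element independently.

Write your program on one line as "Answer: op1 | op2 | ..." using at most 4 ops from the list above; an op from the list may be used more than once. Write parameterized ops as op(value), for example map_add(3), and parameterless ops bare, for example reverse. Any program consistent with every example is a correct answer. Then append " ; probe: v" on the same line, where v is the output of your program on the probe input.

sort_desc | filter_odd | drop(1) ; probe: [43, 35]

Check, running the answer program on each example:
  [-23, 23, -8, -14] -> [23, -8, -14, -23] -> [23, -23] -> [-23]
  [-46, -28, 4, -35, 32, -37] -> [32, 4, -28, -35, -37, -46] -> [-35, -37] -> [-37]
  [21, -27, 47, 36, 34] -> [47, 36, 34, 21, -27] -> [47, 21, -27] -> [21, -27]
  probe: [-46, 50, 43, 22, 12, 35, -24, 49] -> [50, 49, 43, 35, 22, 12, -24, -46] -> [49, 43, 35] -> [43, 35]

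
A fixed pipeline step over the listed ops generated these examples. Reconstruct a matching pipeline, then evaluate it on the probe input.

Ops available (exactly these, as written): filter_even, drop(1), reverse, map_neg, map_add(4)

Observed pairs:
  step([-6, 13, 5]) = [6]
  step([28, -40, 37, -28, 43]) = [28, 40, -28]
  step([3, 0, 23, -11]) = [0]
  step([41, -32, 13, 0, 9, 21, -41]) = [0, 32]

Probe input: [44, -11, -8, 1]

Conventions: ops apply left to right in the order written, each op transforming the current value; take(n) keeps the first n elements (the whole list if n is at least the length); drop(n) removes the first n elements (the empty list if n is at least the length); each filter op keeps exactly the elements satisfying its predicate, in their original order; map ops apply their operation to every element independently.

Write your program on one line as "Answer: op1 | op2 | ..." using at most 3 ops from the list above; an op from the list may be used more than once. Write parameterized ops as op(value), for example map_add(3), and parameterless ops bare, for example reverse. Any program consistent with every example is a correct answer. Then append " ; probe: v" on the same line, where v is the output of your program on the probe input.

map_neg | reverse | filter_even ; probe: [8, -44]

Check, running the answer program on each example:
  [-6, 13, 5] -> [6, -13, -5] -> [-5, -13, 6] -> [6]
  [28, -40, 37, -28, 43] -> [-28, 40, -37, 28, -43] -> [-43, 28, -37, 40, -28] -> [28, 40, -28]
  [3, 0, 23, -11] -> [-3, 0, -23, 11] -> [11, -23, 0, -3] -> [0]
  [41, -32, 13, 0, 9, 21, -41] -> [-41, 32, -13, 0, -9, -21, 41] -> [41, -21, -9, 0, -13, 32, -41] -> [0, 32]
  probe: [44, -11, -8, 1] -> [-44, 11, 8, -1] -> [-1, 8, 11, -44] -> [8, -44]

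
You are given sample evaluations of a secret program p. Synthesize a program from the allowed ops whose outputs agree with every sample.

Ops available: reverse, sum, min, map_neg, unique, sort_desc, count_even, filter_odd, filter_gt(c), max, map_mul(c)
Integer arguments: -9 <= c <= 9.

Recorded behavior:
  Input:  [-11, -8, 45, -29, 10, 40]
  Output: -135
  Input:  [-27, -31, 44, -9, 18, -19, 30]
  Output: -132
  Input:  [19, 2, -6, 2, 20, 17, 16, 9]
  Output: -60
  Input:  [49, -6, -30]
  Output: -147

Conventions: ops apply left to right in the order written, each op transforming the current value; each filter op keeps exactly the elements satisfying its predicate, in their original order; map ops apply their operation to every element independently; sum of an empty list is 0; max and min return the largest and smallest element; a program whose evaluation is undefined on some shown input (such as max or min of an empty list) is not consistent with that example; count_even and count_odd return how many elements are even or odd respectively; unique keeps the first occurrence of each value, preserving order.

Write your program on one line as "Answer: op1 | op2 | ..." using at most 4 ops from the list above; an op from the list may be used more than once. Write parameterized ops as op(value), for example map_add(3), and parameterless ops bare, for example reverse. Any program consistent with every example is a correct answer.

reverse | map_mul(-3) | reverse | min

Check, running the answer program on each example:
  [-11, -8, 45, -29, 10, 40] -> [40, 10, -29, 45, -8, -11] -> [-120, -30, 87, -135, 24, 33] -> [33, 24, -135, 87, -30, -120] -> -135
  [-27, -31, 44, -9, 18, -19, 30] -> [30, -19, 18, -9, 44, -31, -27] -> [-90, 57, -54, 27, -132, 93, 81] -> [81, 93, -132, 27, -54, 57, -90] -> -132
  [19, 2, -6, 2, 20, 17, 16, 9] -> [9, 16, 17, 20, 2, -6, 2, 19] -> [-27, -48, -51, -60, -6, 18, -6, -57] -> [-57, -6, 18, -6, -60, -51, -48, -27] -> -60
  [49, -6, -30] -> [-30, -6, 49] -> [90, 18, -147] -> [-147, 18, 90] -> -147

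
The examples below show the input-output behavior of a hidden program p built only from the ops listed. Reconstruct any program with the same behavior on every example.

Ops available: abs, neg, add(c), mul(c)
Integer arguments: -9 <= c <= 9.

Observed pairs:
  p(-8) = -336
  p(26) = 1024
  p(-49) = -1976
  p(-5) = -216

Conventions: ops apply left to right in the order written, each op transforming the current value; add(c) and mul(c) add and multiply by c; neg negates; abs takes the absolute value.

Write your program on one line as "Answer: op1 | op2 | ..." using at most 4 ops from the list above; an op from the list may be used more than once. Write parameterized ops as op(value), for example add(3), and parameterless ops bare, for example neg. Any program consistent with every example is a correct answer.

mul(5) | neg | add(2) | mul(-8)

Check, running the answer program on each example:
  -8 -> -40 -> 40 -> 42 -> -336
  26 -> 130 -> -130 -> -128 -> 1024
  -49 -> -245 -> 245 -> 247 -> -1976
  -5 -> -25 -> 25 -> 27 -> -216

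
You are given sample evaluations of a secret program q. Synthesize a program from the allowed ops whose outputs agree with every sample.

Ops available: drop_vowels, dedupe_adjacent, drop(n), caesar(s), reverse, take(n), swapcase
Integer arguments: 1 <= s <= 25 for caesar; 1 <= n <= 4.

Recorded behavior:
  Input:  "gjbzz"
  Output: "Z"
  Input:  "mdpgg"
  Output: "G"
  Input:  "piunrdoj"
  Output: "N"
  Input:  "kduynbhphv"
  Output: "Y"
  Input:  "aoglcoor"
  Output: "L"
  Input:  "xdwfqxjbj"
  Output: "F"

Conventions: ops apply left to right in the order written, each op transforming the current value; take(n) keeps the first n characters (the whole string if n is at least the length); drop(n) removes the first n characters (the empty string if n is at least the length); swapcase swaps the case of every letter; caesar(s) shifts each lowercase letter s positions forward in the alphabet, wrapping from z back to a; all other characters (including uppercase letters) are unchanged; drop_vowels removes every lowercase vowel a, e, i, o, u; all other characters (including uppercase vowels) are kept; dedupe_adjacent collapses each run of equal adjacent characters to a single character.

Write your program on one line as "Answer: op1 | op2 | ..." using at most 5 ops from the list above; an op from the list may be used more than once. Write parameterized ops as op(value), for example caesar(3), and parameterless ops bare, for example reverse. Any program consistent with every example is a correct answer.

dedupe_adjacent | take(4) | swapcase | drop(3)

Check, running the answer program on each example:
  "gjbzz" -> "gjbz" -> "gjbz" -> "GJBZ" -> "Z"
  "mdpgg" -> "mdpg" -> "mdpg" -> "MDPG" -> "G"
  "piunrdoj" -> "piunrdoj" -> "piun" -> "PIUN" -> "N"
  "kduynbhphv" -> "kduynbhphv" -> "kduy" -> "KDUY" -> "Y"
  "aoglcoor" -> "aoglcor" -> "aogl" -> "AOGL" -> "L"
  "xdwfqxjbj" -> "xdwfqxjbj" -> "xdwf" -> "XDWF" -> "F"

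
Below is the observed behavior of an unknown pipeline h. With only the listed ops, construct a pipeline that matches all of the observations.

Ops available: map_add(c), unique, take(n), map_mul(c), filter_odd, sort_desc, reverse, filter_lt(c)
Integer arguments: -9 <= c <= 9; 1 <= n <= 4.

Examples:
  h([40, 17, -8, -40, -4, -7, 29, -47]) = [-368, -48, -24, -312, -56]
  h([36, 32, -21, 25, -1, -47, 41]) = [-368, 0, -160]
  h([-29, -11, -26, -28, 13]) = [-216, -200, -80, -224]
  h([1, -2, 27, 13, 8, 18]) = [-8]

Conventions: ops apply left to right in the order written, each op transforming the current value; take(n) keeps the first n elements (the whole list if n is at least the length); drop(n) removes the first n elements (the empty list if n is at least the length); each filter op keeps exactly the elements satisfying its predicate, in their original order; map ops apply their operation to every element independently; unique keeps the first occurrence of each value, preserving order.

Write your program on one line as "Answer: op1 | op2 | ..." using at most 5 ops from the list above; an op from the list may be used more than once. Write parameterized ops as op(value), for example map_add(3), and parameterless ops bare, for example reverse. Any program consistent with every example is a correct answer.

map_mul(-8) | reverse | map_mul(-1) | map_add(8) | filter_lt(1)

Check, running the answer program on each example:
  [40, 17, -8, -40, -4, -7, 29, -47] -> [-320, -136, 64, 320, 32, 56, -232, 376] -> [376, -232, 56, 32, 320, 64, -136, -320] -> [-376, 232, -56, -32, -320, -64, 136, 320] -> [-368, 240, -48, -24, -312, -56, 144, 328] -> [-368, -48, -24, -312, -56]
  [36, 32, -21, 25, -1, -47, 41] -> [-288, -256, 168, -200, 8, 376, -328] -> [-328, 376, 8, -200, 168, -256, -288] -> [328, -376, -8, 200, -168, 256, 288] -> [336, -368, 0, 208, -160, 264, 296] -> [-368, 0, -160]
  [-29, -11, -26, -28, 13] -> [232, 88, 208, 224, -104] -> [-104, 224, 208, 88, 232] -> [104, -224, -208, -88, -232] -> [112, -216, -200, -80, -224] -> [-216, -200, -80, -224]
  [1, -2, 27, 13, 8, 18] -> [-8, 16, -216, -104, -64, -144] -> [-144, -64, -104, -216, 16, -8] -> [144, 64, 104, 216, -16, 8] -> [152, 72, 112, 224, -8, 16] -> [-8]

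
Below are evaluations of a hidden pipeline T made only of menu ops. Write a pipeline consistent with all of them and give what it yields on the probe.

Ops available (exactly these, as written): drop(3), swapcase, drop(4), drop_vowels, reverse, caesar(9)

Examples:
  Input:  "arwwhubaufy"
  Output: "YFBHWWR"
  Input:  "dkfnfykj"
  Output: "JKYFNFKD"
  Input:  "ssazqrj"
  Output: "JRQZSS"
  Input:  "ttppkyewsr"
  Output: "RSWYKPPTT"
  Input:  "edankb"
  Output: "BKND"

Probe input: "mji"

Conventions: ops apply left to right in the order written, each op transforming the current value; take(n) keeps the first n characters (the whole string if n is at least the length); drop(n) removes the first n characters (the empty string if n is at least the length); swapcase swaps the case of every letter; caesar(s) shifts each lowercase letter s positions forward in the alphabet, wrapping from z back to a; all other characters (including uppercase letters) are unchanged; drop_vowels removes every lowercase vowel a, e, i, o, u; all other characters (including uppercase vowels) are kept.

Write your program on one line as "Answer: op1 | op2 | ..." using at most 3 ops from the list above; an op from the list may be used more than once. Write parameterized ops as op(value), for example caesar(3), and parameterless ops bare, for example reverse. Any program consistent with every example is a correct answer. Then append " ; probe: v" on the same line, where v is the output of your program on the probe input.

drop_vowels | reverse | swapcase ; probe: "JM"

Check, running the answer program on each example:
  "arwwhubaufy" -> "rwwhbfy" -> "yfbhwwr" -> "YFBHWWR"
  "dkfnfykj" -> "dkfnfykj" -> "jkyfnfkd" -> "JKYFNFKD"
  "ssazqrj" -> "sszqrj" -> "jrqzss" -> "JRQZSS"
  "ttppkyewsr" -> "ttppkywsr" -> "rswykpptt" -> "RSWYKPPTT"
  "edankb" -> "dnkb" -> "bknd" -> "BKND"
  probe: "mji" -> "mj" -> "jm" -> "JM"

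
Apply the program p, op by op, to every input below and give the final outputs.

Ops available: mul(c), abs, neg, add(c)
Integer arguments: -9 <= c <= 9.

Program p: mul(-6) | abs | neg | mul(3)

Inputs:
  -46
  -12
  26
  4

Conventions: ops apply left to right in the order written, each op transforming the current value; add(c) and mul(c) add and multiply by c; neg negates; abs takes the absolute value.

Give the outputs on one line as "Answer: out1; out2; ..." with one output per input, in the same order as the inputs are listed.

Execution, op by op:
  -46 -> 276 -> 276 -> -276 -> -828
  -12 -> 72 -> 72 -> -72 -> -216
  26 -> -156 -> 156 -> -156 -> -468
  4 -> -24 -> 24 -> -24 -> -72

-828; -216; -468; -72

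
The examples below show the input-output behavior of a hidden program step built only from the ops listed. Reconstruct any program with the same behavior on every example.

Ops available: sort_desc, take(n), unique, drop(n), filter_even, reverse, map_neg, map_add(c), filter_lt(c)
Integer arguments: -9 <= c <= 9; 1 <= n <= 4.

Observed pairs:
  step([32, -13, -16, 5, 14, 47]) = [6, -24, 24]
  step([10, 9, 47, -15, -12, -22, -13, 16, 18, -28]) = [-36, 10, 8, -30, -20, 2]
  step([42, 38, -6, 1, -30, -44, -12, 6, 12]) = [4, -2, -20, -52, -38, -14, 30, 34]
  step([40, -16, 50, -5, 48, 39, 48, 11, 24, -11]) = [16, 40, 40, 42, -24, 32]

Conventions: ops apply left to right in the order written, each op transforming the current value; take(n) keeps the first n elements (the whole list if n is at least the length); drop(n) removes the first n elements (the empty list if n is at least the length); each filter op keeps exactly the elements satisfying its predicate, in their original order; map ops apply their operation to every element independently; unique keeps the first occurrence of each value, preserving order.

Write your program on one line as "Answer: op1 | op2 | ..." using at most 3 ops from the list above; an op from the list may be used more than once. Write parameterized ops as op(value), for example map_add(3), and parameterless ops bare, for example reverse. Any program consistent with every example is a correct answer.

filter_even | map_add(-8) | reverse

Check, running the answer program on each example:
  [32, -13, -16, 5, 14, 47] -> [32, -16, 14] -> [24, -24, 6] -> [6, -24, 24]
  [10, 9, 47, -15, -12, -22, -13, 16, 18, -28] -> [10, -12, -22, 16, 18, -28] -> [2, -20, -30, 8, 10, -36] -> [-36, 10, 8, -30, -20, 2]
  [42, 38, -6, 1, -30, -44, -12, 6, 12] -> [42, 38, -6, -30, -44, -12, 6, 12] -> [34, 30, -14, -38, -52, -20, -2, 4] -> [4, -2, -20, -52, -38, -14, 30, 34]
  [40, -16, 50, -5, 48, 39, 48, 11, 24, -11] -> [40, -16, 50, 48, 48, 24] -> [32, -24, 42, 40, 40, 16] -> [16, 40, 40, 42, -24, 32]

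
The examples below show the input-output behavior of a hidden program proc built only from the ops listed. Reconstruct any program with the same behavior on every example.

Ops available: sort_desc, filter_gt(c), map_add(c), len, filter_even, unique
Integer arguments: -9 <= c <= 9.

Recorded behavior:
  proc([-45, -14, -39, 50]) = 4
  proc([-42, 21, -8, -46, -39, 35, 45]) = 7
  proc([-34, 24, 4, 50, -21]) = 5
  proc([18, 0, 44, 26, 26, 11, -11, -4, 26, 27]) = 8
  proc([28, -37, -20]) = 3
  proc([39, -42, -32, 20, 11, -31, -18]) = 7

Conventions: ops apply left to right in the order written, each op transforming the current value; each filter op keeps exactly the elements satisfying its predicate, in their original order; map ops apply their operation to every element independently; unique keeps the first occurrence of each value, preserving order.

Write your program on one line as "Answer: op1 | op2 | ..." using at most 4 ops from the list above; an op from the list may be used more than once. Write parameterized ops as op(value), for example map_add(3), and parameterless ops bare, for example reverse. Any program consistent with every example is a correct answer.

sort_desc | unique | len

Check, running the answer program on each example:
  [-45, -14, -39, 50] -> [50, -14, -39, -45] -> [50, -14, -39, -45] -> 4
  [-42, 21, -8, -46, -39, 35, 45] -> [45, 35, 21, -8, -39, -42, -46] -> [45, 35, 21, -8, -39, -42, -46] -> 7
  [-34, 24, 4, 50, -21] -> [50, 24, 4, -21, -34] -> [50, 24, 4, -21, -34] -> 5
  [18, 0, 44, 26, 26, 11, -11, -4, 26, 27] -> [44, 27, 26, 26, 26, 18, 11, 0, -4, -11] -> [44, 27, 26, 18, 11, 0, -4, -11] -> 8
  [28, -37, -20] -> [28, -20, -37] -> [28, -20, -37] -> 3
  [39, -42, -32, 20, 11, -31, -18] -> [39, 20, 11, -18, -31, -32, -42] -> [39, 20, 11, -18, -31, -32, -42] -> 7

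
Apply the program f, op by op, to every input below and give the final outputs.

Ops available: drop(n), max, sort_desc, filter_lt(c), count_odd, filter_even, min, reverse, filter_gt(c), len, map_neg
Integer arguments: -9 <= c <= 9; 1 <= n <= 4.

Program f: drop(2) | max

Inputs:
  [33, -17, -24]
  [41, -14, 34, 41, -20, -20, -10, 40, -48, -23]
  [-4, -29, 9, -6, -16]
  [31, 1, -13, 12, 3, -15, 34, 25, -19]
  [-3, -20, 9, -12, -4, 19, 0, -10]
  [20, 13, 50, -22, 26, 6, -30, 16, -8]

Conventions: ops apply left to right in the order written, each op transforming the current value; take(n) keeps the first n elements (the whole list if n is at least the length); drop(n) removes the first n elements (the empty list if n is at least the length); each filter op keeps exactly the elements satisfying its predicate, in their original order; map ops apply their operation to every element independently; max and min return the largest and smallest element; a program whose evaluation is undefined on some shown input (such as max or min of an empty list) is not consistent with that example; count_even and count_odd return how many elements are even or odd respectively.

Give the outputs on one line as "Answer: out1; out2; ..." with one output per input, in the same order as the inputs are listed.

Execution, op by op:
  [33, -17, -24] -> [-24] -> -24
  [41, -14, 34, 41, -20, -20, -10, 40, -48, -23] -> [34, 41, -20, -20, -10, 40, -48, -23] -> 41
  [-4, -29, 9, -6, -16] -> [9, -6, -16] -> 9
  [31, 1, -13, 12, 3, -15, 34, 25, -19] -> [-13, 12, 3, -15, 34, 25, -19] -> 34
  [-3, -20, 9, -12, -4, 19, 0, -10] -> [9, -12, -4, 19, 0, -10] -> 19
  [20, 13, 50, -22, 26, 6, -30, 16, -8] -> [50, -22, 26, 6, -30, 16, -8] -> 50

-24; 41; 9; 34; 19; 50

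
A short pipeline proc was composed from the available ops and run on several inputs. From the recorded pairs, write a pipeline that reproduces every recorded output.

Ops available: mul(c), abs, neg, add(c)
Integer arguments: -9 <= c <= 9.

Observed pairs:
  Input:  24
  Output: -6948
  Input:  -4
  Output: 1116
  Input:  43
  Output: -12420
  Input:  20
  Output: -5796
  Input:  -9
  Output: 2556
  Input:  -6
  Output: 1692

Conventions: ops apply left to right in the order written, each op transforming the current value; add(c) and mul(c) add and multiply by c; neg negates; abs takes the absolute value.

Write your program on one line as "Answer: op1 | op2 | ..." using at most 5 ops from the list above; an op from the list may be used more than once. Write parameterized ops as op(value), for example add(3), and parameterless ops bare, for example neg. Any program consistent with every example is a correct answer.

mul(8) | mul(6) | add(6) | neg | mul(6)

Check, running the answer program on each example:
  24 -> 192 -> 1152 -> 1158 -> -1158 -> -6948
  -4 -> -32 -> -192 -> -186 -> 186 -> 1116
  43 -> 344 -> 2064 -> 2070 -> -2070 -> -12420
  20 -> 160 -> 960 -> 966 -> -966 -> -5796
  -9 -> -72 -> -432 -> -426 -> 426 -> 2556
  -6 -> -48 -> -288 -> -282 -> 282 -> 1692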